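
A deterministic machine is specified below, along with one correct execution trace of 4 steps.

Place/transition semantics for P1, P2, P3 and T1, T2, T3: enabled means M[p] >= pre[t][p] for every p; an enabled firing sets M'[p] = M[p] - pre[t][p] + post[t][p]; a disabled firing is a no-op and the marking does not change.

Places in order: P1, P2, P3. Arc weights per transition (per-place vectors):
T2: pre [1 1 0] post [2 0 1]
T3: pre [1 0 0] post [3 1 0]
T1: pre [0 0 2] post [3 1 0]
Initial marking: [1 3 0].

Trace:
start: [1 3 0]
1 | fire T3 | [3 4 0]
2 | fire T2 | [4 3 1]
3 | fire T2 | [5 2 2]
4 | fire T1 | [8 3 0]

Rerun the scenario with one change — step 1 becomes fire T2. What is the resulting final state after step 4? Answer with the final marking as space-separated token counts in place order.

(re-executing from step 1 with the substitution; state before step 1: [1 3 0])
1 | fire T2 | [2 2 1]
2 | fire T2 | [3 1 2]
3 | fire T2 | [4 0 3]
4 | fire T1 | [7 1 1]

7 1 1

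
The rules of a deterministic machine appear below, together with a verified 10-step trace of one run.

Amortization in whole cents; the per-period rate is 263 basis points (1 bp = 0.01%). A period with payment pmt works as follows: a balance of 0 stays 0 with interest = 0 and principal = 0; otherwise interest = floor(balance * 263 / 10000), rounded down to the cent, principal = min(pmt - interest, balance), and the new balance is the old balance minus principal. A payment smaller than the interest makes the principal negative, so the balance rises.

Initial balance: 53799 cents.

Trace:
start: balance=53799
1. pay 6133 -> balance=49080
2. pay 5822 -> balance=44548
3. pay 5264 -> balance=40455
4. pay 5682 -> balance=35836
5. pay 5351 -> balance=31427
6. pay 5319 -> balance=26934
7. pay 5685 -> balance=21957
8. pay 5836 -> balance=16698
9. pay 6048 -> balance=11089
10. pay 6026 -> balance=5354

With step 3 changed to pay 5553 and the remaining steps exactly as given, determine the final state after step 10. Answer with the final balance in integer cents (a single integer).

5008

(re-executing from step 3 with the substitution; state before step 3: balance=44548)
3. pay 5553 -> balance=40166
4. pay 5682 -> balance=35540
5. pay 5351 -> balance=31123
6. pay 5319 -> balance=26622
7. pay 5685 -> balance=21637
8. pay 5836 -> balance=16370
9. pay 6048 -> balance=10752
10. pay 6026 -> balance=5008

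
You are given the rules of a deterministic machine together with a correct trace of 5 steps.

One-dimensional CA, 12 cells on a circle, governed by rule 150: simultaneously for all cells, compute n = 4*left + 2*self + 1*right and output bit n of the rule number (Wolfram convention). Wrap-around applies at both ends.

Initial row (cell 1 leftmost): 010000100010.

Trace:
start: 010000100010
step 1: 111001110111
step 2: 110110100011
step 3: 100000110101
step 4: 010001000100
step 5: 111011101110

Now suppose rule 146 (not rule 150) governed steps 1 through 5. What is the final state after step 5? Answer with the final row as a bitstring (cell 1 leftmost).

(re-executing steps 1..5 under rule 146; state before step 1: 010000100010)
step 1: 101001010101
step 2: 000110000000
step 3: 001001000000
step 4: 010110100000
step 5: 100000010000

100000010000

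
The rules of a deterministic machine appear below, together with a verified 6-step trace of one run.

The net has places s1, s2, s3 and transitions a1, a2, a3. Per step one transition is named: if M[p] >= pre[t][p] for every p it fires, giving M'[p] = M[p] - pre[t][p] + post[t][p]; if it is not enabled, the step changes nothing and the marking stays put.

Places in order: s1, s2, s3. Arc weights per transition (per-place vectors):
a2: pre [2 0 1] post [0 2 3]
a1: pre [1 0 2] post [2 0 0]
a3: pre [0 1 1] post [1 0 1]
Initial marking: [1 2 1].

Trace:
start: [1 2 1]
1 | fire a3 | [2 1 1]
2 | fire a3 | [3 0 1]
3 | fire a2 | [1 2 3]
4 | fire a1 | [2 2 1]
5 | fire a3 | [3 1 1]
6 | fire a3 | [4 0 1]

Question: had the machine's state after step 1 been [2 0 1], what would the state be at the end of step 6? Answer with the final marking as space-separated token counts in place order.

2 0 3

state after step 1 := [2 0 1]
2 | fire a3 | [2 0 1]
3 | fire a2 | [0 2 3]
4 | fire a1 | [0 2 3]
5 | fire a3 | [1 1 3]
6 | fire a3 | [2 0 3]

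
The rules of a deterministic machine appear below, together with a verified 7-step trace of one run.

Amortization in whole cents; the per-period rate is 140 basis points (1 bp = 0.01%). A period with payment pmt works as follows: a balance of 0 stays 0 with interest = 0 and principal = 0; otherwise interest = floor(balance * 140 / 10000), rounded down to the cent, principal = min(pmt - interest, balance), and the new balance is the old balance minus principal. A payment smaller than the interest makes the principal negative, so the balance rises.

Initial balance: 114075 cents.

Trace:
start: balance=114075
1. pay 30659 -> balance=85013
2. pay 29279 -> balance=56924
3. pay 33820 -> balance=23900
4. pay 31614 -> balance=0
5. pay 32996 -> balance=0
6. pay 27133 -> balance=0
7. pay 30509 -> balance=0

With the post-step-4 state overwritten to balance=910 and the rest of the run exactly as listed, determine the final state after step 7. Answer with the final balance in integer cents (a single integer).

state after step 4 := balance=910
5. pay 32996 -> balance=0
6. pay 27133 -> balance=0
7. pay 30509 -> balance=0

0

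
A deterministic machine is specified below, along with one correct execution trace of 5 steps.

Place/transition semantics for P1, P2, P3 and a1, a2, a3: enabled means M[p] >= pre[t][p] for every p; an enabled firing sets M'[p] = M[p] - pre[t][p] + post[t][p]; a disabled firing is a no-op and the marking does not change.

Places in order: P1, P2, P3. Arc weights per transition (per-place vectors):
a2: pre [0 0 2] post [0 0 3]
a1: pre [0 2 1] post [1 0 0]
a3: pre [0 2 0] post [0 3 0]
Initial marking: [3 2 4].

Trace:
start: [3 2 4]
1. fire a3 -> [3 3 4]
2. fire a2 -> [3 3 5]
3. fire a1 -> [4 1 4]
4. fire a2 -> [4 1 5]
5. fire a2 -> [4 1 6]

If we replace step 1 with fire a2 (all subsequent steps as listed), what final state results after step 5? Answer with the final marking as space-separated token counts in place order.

(re-executing from step 1 with the substitution; state before step 1: [3 2 4])
1. fire a2 -> [3 2 5]
2. fire a2 -> [3 2 6]
3. fire a1 -> [4 0 5]
4. fire a2 -> [4 0 6]
5. fire a2 -> [4 0 7]

4 0 7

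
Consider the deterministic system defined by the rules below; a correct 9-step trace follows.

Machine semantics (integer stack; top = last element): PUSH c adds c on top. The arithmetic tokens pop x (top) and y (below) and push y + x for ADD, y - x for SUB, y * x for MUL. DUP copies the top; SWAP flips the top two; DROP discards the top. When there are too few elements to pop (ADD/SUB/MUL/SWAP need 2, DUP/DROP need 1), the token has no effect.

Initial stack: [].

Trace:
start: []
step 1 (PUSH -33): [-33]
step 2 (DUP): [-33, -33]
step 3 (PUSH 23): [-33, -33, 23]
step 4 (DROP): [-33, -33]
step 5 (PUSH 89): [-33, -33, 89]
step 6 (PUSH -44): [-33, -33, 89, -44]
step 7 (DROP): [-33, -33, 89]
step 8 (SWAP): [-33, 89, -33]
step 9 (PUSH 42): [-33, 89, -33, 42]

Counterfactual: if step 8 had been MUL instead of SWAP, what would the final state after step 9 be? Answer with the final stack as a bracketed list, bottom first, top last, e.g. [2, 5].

(re-executing from step 8 with the substitution; state before step 8: [-33, -33, 89])
step 8 (MUL): [-33, -2937]
step 9 (PUSH 42): [-33, -2937, 42]

[-33, -2937, 42]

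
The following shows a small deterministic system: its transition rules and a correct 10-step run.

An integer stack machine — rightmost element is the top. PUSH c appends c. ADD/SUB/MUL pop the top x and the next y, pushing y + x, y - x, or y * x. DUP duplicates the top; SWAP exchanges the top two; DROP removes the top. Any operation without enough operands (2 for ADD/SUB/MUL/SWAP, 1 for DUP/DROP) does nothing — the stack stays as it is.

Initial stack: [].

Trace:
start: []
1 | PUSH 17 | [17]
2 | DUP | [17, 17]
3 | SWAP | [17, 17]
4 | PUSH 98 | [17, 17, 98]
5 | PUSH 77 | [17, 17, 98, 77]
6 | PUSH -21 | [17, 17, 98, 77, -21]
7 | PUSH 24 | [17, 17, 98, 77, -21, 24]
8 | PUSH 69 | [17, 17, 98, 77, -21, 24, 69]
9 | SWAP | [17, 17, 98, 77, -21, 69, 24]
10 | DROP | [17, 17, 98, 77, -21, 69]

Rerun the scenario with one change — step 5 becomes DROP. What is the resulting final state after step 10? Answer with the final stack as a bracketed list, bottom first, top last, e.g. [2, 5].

(re-executing from step 5 with the substitution; state before step 5: [17, 17, 98])
5 | DROP | [17, 17]
6 | PUSH -21 | [17, 17, -21]
7 | PUSH 24 | [17, 17, -21, 24]
8 | PUSH 69 | [17, 17, -21, 24, 69]
9 | SWAP | [17, 17, -21, 69, 24]
10 | DROP | [17, 17, -21, 69]

[17, 17, -21, 69]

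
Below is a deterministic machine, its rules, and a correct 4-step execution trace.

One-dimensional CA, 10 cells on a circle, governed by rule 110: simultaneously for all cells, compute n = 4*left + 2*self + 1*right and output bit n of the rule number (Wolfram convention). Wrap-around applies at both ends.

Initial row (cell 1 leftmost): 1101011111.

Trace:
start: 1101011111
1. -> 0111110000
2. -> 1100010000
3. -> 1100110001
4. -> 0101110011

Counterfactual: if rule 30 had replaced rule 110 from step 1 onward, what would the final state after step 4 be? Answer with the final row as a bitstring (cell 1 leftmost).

1101110110

(re-executing steps 1..4 under rule 30; state before step 1: 1101011111)
1. -> 0001010000
2. -> 0011011000
3. -> 0110010100
4. -> 1101110110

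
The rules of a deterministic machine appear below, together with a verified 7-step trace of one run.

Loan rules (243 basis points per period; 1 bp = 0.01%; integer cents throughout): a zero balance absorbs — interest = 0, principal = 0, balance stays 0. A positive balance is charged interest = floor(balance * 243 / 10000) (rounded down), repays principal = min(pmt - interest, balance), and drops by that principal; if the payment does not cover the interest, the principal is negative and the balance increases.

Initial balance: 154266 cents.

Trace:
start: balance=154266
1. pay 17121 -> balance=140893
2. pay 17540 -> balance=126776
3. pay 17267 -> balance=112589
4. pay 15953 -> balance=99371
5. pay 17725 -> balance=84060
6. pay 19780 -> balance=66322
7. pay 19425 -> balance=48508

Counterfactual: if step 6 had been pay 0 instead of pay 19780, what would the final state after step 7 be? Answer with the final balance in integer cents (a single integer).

68769

(re-executing from step 6 with the substitution; state before step 6: balance=84060)
6. pay 0 -> balance=86102
7. pay 19425 -> balance=68769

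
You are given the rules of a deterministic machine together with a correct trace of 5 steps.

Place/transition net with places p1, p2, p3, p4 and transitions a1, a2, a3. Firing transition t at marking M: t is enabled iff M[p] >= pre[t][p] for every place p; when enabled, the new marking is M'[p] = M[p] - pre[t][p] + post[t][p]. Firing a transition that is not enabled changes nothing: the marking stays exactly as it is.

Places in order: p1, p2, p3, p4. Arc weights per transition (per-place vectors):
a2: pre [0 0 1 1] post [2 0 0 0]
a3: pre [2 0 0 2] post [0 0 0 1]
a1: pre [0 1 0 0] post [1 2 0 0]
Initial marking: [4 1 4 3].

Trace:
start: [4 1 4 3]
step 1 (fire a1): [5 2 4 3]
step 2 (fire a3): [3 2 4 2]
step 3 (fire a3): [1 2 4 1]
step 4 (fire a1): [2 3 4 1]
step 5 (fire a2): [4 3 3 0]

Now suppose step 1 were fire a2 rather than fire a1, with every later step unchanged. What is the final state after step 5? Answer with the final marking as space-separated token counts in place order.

(re-executing from step 1 with the substitution; state before step 1: [4 1 4 3])
step 1 (fire a2): [6 1 3 2]
step 2 (fire a3): [4 1 3 1]
step 3 (fire a3): [4 1 3 1]
step 4 (fire a1): [5 2 3 1]
step 5 (fire a2): [7 2 2 0]

7 2 2 0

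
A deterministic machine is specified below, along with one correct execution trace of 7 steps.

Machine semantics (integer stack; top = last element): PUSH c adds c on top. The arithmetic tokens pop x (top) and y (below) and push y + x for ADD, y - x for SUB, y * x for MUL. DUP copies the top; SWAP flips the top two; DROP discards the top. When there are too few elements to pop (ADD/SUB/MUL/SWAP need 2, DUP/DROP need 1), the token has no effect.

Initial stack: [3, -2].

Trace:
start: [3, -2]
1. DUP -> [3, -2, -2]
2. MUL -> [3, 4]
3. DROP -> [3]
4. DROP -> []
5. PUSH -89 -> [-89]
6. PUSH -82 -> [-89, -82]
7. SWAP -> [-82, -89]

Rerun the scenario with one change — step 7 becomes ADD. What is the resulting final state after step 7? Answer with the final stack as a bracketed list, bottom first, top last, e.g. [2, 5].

[-171]

(re-executing from step 7 with the substitution; state before step 7: [-89, -82])
7. ADD -> [-171]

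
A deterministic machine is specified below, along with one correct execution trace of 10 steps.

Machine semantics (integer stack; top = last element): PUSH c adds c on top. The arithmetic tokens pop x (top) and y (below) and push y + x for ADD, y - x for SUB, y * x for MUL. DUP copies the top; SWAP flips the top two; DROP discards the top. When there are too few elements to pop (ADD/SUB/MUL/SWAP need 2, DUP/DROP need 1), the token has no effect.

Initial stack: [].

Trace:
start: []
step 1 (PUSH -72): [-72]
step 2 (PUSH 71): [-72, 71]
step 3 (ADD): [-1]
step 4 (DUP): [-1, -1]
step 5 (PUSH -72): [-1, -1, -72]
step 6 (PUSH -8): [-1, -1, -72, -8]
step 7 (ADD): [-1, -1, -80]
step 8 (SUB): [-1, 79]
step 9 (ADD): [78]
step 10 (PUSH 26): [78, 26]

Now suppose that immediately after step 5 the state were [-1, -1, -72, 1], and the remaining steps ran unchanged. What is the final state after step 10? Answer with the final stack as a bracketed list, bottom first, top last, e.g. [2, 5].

state after step 5 := [-1, -1, -72, 1]
step 6 (PUSH -8): [-1, -1, -72, 1, -8]
step 7 (ADD): [-1, -1, -72, -7]
step 8 (SUB): [-1, -1, -65]
step 9 (ADD): [-1, -66]
step 10 (PUSH 26): [-1, -66, 26]

[-1, -66, 26]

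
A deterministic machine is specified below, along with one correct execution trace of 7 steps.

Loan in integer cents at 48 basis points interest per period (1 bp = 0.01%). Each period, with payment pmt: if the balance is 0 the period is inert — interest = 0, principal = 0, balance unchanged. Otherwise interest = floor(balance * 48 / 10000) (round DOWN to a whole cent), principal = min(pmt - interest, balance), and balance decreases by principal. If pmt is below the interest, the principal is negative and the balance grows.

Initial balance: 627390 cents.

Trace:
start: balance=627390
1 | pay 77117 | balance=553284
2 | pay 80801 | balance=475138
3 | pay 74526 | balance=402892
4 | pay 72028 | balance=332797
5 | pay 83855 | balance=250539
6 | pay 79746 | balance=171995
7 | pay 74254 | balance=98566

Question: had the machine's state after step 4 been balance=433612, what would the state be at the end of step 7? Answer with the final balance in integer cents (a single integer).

state after step 4 := balance=433612
5 | pay 83855 | balance=351838
6 | pay 79746 | balance=273780
7 | pay 74254 | balance=200840

200840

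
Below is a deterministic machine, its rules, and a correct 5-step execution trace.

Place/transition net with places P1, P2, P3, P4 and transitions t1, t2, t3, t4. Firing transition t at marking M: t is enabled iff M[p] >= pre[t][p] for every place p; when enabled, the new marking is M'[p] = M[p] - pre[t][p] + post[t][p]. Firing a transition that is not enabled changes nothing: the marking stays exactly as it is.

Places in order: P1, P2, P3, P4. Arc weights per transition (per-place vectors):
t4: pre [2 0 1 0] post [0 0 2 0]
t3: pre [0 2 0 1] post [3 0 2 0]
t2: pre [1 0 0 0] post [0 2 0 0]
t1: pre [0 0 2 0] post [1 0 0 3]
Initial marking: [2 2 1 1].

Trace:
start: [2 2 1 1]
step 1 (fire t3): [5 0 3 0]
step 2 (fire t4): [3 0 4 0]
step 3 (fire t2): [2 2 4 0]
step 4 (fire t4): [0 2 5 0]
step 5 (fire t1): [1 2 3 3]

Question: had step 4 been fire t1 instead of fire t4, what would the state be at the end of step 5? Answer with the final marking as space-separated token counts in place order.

4 2 0 6

(re-executing from step 4 with the substitution; state before step 4: [2 2 4 0])
step 4 (fire t1): [3 2 2 3]
step 5 (fire t1): [4 2 0 6]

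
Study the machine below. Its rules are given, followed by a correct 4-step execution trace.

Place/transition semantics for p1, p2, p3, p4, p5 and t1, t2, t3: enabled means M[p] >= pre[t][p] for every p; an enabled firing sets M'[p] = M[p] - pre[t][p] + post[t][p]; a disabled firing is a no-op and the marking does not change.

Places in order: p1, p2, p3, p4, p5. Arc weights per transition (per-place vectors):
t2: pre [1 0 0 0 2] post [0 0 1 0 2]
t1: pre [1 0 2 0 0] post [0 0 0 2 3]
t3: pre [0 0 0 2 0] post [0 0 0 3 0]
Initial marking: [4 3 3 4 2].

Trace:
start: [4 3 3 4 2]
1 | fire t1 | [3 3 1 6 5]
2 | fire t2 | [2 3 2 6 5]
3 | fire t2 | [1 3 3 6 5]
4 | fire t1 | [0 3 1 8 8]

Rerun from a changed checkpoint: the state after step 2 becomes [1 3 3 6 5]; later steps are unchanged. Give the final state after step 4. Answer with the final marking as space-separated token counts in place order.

0 3 4 6 5

state after step 2 := [1 3 3 6 5]
3 | fire t2 | [0 3 4 6 5]
4 | fire t1 | [0 3 4 6 5]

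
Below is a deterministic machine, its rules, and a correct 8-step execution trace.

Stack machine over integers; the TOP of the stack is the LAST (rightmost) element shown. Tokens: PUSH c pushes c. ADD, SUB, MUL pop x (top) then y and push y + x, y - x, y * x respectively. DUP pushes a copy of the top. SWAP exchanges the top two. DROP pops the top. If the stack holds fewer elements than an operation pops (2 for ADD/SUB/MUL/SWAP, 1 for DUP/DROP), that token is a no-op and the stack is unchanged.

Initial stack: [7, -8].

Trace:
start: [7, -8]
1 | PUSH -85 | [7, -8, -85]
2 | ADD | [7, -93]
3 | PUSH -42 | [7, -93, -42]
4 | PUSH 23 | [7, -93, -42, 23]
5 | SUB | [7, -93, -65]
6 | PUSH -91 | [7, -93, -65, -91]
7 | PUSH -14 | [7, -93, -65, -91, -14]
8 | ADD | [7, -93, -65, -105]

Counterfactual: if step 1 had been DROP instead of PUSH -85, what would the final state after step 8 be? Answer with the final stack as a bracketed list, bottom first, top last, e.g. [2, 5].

[7, -65, -105]

(re-executing from step 1 with the substitution; state before step 1: [7, -8])
1 | DROP | [7]
2 | ADD | [7]
3 | PUSH -42 | [7, -42]
4 | PUSH 23 | [7, -42, 23]
5 | SUB | [7, -65]
6 | PUSH -91 | [7, -65, -91]
7 | PUSH -14 | [7, -65, -91, -14]
8 | ADD | [7, -65, -105]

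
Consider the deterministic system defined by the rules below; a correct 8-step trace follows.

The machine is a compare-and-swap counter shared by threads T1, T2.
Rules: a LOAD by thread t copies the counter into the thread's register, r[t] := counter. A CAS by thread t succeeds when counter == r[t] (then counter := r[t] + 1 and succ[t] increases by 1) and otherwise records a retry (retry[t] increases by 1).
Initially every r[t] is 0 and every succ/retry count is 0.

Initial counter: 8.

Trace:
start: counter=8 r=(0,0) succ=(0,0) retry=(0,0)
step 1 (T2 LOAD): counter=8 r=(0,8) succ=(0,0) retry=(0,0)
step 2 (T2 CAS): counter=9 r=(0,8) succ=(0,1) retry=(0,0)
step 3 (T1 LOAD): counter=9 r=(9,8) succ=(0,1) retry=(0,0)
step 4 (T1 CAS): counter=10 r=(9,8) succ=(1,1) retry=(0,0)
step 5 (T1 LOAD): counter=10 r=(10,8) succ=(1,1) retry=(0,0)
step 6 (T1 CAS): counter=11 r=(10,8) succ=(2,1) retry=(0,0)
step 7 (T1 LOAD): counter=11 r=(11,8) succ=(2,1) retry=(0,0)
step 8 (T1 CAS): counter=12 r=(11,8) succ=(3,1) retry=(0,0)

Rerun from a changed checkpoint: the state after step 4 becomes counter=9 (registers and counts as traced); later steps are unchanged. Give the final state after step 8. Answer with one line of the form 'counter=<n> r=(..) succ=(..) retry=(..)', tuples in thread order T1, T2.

state after step 4 := counter=9 r=(9,8) succ=(1,1) retry=(0,0)
step 5 (T1 LOAD): counter=9 r=(9,8) succ=(1,1) retry=(0,0)
step 6 (T1 CAS): counter=10 r=(9,8) succ=(2,1) retry=(0,0)
step 7 (T1 LOAD): counter=10 r=(10,8) succ=(2,1) retry=(0,0)
step 8 (T1 CAS): counter=11 r=(10,8) succ=(3,1) retry=(0,0)

counter=11 r=(10,8) succ=(3,1) retry=(0,0)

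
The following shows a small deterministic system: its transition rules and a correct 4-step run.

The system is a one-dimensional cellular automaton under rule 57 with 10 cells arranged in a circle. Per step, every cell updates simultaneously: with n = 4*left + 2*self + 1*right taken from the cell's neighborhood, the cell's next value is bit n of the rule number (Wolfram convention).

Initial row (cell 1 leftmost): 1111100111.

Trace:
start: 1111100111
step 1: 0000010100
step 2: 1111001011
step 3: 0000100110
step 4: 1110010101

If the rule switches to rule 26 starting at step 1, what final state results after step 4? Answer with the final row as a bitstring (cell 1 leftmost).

1011001000

(re-executing steps 1..4 under rule 26; state before step 1: 1111100111)
step 1: 0000011100
step 2: 0000110010
step 3: 0001101101
step 4: 1011001000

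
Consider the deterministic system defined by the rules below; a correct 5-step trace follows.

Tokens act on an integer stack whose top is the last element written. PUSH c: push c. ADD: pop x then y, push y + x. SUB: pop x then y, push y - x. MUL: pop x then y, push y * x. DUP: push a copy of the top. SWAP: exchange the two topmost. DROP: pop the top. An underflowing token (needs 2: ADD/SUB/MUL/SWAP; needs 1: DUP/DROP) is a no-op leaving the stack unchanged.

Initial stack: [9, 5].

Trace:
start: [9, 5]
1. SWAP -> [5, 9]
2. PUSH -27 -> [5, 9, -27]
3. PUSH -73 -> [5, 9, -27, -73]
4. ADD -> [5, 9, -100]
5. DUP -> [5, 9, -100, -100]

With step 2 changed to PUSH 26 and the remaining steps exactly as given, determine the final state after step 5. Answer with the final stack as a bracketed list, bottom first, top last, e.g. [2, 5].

[5, 9, -47, -47]

(re-executing from step 2 with the substitution; state before step 2: [5, 9])
2. PUSH 26 -> [5, 9, 26]
3. PUSH -73 -> [5, 9, 26, -73]
4. ADD -> [5, 9, -47]
5. DUP -> [5, 9, -47, -47]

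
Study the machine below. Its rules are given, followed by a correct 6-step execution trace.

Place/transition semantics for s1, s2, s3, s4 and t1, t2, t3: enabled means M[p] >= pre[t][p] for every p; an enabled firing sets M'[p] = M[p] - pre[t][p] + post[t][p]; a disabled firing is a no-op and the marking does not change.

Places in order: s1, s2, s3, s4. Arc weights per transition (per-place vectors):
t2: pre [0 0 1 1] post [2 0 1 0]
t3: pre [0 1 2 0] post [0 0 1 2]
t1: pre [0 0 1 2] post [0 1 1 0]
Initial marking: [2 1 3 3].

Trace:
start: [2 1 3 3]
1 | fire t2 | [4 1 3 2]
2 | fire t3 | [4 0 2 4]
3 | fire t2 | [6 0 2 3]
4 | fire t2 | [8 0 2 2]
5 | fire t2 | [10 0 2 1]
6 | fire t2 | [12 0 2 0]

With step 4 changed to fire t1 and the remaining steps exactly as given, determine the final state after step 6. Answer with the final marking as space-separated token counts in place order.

(re-executing from step 4 with the substitution; state before step 4: [6 0 2 3])
4 | fire t1 | [6 1 2 1]
5 | fire t2 | [8 1 2 0]
6 | fire t2 | [8 1 2 0]

8 1 2 0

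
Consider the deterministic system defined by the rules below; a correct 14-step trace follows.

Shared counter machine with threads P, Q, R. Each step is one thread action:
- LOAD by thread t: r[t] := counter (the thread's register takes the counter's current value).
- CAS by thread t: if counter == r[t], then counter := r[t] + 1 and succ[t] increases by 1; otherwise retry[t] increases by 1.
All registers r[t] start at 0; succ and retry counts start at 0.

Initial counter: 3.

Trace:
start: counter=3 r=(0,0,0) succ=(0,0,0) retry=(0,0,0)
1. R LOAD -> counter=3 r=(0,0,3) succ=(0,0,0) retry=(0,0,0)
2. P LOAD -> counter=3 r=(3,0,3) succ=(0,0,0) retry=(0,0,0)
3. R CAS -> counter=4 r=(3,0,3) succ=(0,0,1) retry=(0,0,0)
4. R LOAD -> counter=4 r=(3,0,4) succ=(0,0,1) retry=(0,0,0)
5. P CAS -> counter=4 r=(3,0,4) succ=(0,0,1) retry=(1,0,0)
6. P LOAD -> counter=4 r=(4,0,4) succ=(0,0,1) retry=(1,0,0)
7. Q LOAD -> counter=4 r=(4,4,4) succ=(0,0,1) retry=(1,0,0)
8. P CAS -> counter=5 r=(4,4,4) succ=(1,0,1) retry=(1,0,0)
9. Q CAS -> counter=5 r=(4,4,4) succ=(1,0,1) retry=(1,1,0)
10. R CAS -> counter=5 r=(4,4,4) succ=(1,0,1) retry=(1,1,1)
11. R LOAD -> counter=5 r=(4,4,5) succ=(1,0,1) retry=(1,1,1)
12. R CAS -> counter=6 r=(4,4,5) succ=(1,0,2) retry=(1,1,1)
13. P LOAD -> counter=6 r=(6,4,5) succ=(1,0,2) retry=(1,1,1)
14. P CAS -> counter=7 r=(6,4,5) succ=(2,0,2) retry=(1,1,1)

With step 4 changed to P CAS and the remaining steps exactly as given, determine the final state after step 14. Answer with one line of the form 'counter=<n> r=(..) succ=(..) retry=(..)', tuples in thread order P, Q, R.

(re-executing from step 4 with the substitution; state before step 4: counter=4 r=(3,0,3) succ=(0,0,1) retry=(0,0,0))
4. P CAS -> counter=4 r=(3,0,3) succ=(0,0,1) retry=(1,0,0)
5. P CAS -> counter=4 r=(3,0,3) succ=(0,0,1) retry=(2,0,0)
6. P LOAD -> counter=4 r=(4,0,3) succ=(0,0,1) retry=(2,0,0)
7. Q LOAD -> counter=4 r=(4,4,3) succ=(0,0,1) retry=(2,0,0)
8. P CAS -> counter=5 r=(4,4,3) succ=(1,0,1) retry=(2,0,0)
9. Q CAS -> counter=5 r=(4,4,3) succ=(1,0,1) retry=(2,1,0)
10. R CAS -> counter=5 r=(4,4,3) succ=(1,0,1) retry=(2,1,1)
11. R LOAD -> counter=5 r=(4,4,5) succ=(1,0,1) retry=(2,1,1)
12. R CAS -> counter=6 r=(4,4,5) succ=(1,0,2) retry=(2,1,1)
13. P LOAD -> counter=6 r=(6,4,5) succ=(1,0,2) retry=(2,1,1)
14. P CAS -> counter=7 r=(6,4,5) succ=(2,0,2) retry=(2,1,1)

counter=7 r=(6,4,5) succ=(2,0,2) retry=(2,1,1)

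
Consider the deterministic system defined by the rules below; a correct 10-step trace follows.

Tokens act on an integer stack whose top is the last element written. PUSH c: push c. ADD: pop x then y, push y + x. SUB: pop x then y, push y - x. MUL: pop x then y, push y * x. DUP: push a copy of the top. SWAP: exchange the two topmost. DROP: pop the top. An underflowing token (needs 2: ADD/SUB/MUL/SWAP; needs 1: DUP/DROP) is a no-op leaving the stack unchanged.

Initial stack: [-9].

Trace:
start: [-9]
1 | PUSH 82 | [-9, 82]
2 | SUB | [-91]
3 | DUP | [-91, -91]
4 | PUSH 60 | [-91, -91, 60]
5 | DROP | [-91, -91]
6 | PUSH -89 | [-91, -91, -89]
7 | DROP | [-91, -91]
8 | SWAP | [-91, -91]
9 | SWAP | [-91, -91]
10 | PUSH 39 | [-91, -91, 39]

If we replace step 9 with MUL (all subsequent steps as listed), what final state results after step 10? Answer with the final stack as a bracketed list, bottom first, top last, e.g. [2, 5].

[8281, 39]

(re-executing from step 9 with the substitution; state before step 9: [-91, -91])
9 | MUL | [8281]
10 | PUSH 39 | [8281, 39]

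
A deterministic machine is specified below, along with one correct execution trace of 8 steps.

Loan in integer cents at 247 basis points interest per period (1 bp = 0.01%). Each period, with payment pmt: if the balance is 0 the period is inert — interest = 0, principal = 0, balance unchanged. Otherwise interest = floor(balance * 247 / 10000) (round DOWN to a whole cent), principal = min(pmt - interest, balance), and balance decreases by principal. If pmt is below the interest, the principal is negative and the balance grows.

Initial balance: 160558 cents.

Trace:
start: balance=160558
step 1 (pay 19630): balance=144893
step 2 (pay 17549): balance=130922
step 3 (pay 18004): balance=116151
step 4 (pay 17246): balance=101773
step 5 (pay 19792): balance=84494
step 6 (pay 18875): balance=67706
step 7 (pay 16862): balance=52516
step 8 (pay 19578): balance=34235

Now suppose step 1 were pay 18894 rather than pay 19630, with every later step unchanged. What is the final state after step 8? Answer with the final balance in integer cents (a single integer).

35110

(re-executing from step 1 with the substitution; state before step 1: balance=160558)
step 1 (pay 18894): balance=145629
step 2 (pay 17549): balance=131677
step 3 (pay 18004): balance=116925
step 4 (pay 17246): balance=102567
step 5 (pay 19792): balance=85308
step 6 (pay 18875): balance=68540
step 7 (pay 16862): balance=53370
step 8 (pay 19578): balance=35110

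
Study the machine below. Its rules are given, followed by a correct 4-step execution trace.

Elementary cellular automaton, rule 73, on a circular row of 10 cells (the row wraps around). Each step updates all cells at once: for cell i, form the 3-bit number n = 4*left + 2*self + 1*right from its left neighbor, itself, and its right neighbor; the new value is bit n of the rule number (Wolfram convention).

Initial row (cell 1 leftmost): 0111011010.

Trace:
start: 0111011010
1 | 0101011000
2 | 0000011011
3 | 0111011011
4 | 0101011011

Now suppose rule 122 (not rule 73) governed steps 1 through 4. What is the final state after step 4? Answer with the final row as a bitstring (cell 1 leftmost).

(re-executing steps 1..4 under rule 122; state before step 1: 0111011010)
1 | 1101111101
2 | 0111000111
3 | 1101101101
4 | 0111111111

0111111111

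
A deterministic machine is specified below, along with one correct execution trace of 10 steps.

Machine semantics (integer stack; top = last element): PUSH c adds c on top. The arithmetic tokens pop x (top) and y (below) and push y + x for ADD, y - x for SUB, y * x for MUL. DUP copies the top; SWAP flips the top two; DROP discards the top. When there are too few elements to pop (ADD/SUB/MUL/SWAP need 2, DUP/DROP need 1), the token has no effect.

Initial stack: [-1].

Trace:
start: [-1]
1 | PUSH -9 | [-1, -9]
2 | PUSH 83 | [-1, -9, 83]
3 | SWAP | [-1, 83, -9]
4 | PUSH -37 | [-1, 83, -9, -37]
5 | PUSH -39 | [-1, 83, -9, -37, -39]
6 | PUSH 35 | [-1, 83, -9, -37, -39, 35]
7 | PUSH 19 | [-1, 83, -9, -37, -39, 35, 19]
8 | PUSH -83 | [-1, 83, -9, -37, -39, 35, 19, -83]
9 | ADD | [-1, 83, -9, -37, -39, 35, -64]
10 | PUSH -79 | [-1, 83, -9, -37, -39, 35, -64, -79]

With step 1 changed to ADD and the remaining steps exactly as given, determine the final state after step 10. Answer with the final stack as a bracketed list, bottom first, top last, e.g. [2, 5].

(re-executing from step 1 with the substitution; state before step 1: [-1])
1 | ADD | [-1]
2 | PUSH 83 | [-1, 83]
3 | SWAP | [83, -1]
4 | PUSH -37 | [83, -1, -37]
5 | PUSH -39 | [83, -1, -37, -39]
6 | PUSH 35 | [83, -1, -37, -39, 35]
7 | PUSH 19 | [83, -1, -37, -39, 35, 19]
8 | PUSH -83 | [83, -1, -37, -39, 35, 19, -83]
9 | ADD | [83, -1, -37, -39, 35, -64]
10 | PUSH -79 | [83, -1, -37, -39, 35, -64, -79]

[83, -1, -37, -39, 35, -64, -79]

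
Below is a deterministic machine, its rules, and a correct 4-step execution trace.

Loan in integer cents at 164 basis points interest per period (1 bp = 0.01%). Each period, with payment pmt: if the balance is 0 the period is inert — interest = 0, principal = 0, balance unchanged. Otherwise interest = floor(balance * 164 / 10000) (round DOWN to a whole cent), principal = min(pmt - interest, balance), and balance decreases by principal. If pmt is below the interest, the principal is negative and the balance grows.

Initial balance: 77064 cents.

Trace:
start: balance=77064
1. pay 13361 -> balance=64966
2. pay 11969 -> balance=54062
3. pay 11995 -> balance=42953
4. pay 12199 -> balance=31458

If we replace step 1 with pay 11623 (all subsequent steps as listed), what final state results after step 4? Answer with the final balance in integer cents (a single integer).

(re-executing from step 1 with the substitution; state before step 1: balance=77064)
1. pay 11623 -> balance=66704
2. pay 11969 -> balance=55828
3. pay 11995 -> balance=44748
4. pay 12199 -> balance=33282

33282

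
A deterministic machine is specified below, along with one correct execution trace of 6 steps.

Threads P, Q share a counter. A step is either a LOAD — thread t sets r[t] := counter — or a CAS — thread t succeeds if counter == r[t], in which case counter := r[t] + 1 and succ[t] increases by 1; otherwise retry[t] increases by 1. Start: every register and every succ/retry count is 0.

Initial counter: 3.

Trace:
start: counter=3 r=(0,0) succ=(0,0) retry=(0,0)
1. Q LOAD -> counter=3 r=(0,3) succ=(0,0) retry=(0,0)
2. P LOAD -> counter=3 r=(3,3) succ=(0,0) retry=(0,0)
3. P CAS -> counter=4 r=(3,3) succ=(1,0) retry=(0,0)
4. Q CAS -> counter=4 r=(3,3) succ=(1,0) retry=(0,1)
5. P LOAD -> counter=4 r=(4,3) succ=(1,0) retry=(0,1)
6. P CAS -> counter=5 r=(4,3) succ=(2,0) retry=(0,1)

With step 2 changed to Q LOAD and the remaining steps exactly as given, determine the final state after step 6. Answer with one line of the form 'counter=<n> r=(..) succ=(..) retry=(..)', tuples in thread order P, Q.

counter=5 r=(4,3) succ=(1,1) retry=(1,0)

(re-executing from step 2 with the substitution; state before step 2: counter=3 r=(0,3) succ=(0,0) retry=(0,0))
2. Q LOAD -> counter=3 r=(0,3) succ=(0,0) retry=(0,0)
3. P CAS -> counter=3 r=(0,3) succ=(0,0) retry=(1,0)
4. Q CAS -> counter=4 r=(0,3) succ=(0,1) retry=(1,0)
5. P LOAD -> counter=4 r=(4,3) succ=(0,1) retry=(1,0)
6. P CAS -> counter=5 r=(4,3) succ=(1,1) retry=(1,0)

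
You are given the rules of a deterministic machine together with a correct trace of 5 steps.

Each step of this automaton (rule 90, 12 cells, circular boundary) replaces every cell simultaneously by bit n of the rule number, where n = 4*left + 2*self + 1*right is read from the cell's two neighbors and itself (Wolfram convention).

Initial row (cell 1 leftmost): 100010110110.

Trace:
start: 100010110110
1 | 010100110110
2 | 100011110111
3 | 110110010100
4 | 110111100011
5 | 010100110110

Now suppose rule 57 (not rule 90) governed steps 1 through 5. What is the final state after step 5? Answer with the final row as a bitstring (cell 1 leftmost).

101011010110

(re-executing steps 1..5 under rule 57; state before step 1: 100010110110)
1 | 011001101101
2 | 110101011010
3 | 101010110101
4 | 010101101011
5 | 101011010110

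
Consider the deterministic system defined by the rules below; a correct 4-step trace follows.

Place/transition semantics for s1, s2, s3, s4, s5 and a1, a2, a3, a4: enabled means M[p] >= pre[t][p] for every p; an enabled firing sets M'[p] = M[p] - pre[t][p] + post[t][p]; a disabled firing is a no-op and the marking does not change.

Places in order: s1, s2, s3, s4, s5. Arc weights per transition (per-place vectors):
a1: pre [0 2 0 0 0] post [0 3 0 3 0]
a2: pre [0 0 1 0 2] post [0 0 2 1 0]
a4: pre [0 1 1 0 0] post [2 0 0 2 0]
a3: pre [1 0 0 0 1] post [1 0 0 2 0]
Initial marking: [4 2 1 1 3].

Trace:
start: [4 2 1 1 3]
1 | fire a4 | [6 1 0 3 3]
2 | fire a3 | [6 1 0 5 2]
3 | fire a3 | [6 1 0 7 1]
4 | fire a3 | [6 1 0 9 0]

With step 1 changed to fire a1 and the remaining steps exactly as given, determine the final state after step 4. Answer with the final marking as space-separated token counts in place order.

(re-executing from step 1 with the substitution; state before step 1: [4 2 1 1 3])
1 | fire a1 | [4 3 1 4 3]
2 | fire a3 | [4 3 1 6 2]
3 | fire a3 | [4 3 1 8 1]
4 | fire a3 | [4 3 1 10 0]

4 3 1 10 0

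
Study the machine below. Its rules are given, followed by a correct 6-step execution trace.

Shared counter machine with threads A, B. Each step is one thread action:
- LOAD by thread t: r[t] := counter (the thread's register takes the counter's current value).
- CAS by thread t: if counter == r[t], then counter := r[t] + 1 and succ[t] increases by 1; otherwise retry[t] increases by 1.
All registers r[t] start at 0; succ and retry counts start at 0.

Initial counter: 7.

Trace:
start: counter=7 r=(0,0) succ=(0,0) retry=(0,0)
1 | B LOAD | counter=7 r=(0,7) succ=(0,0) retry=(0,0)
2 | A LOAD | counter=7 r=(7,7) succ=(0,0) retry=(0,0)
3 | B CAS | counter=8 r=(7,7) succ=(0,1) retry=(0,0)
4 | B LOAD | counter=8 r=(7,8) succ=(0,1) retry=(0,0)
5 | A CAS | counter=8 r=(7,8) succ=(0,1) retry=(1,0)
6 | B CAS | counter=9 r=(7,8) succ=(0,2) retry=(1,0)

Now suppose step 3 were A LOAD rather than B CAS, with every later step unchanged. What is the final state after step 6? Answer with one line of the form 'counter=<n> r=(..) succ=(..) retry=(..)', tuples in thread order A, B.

(re-executing from step 3 with the substitution; state before step 3: counter=7 r=(7,7) succ=(0,0) retry=(0,0))
3 | A LOAD | counter=7 r=(7,7) succ=(0,0) retry=(0,0)
4 | B LOAD | counter=7 r=(7,7) succ=(0,0) retry=(0,0)
5 | A CAS | counter=8 r=(7,7) succ=(1,0) retry=(0,0)
6 | B CAS | counter=8 r=(7,7) succ=(1,0) retry=(0,1)

counter=8 r=(7,7) succ=(1,0) retry=(0,1)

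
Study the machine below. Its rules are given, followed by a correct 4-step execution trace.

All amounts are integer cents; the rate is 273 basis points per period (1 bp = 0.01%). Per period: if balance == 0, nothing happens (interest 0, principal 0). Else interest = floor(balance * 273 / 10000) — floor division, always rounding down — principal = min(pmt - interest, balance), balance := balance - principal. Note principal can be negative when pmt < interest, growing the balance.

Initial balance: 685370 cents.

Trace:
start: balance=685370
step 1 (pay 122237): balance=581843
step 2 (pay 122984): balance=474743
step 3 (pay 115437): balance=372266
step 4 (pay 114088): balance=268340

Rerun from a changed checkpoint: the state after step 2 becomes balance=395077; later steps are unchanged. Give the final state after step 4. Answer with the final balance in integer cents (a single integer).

184265

state after step 2 := balance=395077
step 3 (pay 115437): balance=290425
step 4 (pay 114088): balance=184265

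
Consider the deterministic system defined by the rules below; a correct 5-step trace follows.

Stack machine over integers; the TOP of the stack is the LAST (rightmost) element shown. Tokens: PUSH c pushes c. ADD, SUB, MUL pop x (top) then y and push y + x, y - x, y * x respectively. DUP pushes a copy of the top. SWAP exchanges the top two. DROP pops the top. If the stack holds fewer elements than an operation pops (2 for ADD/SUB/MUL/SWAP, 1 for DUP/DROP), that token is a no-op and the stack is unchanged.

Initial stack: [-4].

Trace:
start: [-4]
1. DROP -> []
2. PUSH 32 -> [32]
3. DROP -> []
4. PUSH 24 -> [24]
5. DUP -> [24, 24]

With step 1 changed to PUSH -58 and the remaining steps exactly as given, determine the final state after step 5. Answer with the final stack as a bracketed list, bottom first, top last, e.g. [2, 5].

(re-executing from step 1 with the substitution; state before step 1: [-4])
1. PUSH -58 -> [-4, -58]
2. PUSH 32 -> [-4, -58, 32]
3. DROP -> [-4, -58]
4. PUSH 24 -> [-4, -58, 24]
5. DUP -> [-4, -58, 24, 24]

[-4, -58, 24, 24]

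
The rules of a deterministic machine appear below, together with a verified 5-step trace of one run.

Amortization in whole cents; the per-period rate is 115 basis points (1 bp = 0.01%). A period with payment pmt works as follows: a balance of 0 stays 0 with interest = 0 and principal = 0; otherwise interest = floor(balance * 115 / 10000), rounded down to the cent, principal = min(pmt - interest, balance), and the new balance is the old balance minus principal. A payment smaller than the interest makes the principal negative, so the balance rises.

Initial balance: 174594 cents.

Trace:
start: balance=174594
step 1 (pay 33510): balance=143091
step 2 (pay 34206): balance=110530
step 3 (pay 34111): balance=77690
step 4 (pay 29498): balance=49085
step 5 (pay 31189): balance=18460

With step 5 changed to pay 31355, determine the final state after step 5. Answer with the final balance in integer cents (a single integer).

(re-executing from step 5 with the substitution; state before step 5: balance=49085)
step 5 (pay 31355): balance=18294

18294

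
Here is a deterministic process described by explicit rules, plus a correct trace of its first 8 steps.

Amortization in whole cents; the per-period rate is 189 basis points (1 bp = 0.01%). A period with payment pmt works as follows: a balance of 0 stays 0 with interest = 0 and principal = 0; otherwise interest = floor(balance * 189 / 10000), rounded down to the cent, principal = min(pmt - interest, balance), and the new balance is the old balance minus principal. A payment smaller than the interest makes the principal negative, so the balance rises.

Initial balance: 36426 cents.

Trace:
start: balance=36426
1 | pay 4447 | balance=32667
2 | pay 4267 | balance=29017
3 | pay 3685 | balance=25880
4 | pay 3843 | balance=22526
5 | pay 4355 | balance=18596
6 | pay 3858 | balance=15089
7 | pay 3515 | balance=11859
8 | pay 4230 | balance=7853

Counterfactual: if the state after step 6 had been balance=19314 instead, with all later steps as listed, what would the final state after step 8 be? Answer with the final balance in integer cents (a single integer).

12239

state after step 6 := balance=19314
7 | pay 3515 | balance=16164
8 | pay 4230 | balance=12239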